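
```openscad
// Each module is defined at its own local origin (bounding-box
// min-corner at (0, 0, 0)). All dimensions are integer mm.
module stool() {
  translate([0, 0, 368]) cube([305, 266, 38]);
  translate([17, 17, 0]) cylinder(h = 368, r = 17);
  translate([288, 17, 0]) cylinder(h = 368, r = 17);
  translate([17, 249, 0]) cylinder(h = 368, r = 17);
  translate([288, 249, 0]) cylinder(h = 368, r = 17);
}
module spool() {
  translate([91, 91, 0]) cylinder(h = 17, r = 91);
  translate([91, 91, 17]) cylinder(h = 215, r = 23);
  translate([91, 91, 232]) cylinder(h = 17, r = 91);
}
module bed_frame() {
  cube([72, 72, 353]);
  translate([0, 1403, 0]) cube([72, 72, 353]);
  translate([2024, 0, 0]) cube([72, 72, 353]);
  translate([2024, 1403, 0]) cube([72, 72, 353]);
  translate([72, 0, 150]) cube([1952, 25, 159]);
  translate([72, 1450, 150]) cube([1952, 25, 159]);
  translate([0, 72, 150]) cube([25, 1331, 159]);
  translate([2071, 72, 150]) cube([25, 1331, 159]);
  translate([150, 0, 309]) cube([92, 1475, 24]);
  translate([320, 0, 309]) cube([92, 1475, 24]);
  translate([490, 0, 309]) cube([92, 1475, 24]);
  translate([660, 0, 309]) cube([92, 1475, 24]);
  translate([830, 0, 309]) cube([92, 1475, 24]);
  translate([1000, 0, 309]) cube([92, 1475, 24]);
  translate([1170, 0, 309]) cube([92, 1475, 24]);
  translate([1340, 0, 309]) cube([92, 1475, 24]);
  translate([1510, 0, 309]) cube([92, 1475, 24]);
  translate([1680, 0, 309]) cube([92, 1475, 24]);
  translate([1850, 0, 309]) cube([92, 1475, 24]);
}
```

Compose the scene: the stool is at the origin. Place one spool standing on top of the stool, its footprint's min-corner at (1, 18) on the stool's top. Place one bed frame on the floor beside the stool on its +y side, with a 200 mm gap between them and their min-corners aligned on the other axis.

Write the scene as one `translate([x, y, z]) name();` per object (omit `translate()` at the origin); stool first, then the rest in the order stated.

stool();
translate([1, 18, 406]) spool();
translate([0, 466, 0]) bed_frame();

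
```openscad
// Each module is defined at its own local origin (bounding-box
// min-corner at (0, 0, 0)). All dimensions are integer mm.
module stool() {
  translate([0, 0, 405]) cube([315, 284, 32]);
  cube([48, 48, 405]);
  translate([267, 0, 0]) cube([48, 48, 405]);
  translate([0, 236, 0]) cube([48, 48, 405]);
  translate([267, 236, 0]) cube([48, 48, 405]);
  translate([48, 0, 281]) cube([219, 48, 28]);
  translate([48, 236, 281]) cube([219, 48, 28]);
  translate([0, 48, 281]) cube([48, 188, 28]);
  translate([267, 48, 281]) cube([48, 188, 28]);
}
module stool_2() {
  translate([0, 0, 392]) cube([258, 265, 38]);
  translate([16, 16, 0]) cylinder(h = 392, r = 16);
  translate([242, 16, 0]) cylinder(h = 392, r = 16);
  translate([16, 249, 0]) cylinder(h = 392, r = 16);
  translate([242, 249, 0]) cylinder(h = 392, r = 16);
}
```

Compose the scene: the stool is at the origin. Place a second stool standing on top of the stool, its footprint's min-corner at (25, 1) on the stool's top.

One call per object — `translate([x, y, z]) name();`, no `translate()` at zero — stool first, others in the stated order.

stool();
translate([25, 1, 437]) stool_2();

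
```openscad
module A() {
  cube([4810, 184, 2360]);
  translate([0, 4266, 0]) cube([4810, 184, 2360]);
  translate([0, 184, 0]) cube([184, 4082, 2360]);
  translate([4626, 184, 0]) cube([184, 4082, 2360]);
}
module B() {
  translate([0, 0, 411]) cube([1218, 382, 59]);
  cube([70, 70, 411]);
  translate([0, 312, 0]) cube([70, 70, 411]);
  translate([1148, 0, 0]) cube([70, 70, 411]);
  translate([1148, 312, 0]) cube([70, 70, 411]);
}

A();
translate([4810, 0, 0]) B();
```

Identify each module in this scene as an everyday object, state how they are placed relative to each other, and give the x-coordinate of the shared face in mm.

The house frame's +x face and the bench's −x face are both at x = 4810 mm.

A is a house frame. B is a bench. The bench is against the house frame's +x side, with their −y faces flush. The x-coordinate of the shared face is 4810 mm.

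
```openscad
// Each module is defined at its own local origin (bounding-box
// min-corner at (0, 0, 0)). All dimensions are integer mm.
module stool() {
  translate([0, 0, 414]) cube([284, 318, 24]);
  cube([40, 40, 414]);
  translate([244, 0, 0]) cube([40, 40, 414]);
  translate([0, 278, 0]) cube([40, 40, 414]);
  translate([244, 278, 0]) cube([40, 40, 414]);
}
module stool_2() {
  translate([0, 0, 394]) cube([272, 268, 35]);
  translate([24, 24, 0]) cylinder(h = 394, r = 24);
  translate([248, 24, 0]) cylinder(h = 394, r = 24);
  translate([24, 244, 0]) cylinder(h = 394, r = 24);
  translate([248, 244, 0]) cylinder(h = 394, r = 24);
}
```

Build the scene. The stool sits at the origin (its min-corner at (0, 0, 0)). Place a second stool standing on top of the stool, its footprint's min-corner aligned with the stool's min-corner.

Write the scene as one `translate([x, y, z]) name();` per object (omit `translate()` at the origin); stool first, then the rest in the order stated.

stool();
translate([0, 0, 438]) stool_2();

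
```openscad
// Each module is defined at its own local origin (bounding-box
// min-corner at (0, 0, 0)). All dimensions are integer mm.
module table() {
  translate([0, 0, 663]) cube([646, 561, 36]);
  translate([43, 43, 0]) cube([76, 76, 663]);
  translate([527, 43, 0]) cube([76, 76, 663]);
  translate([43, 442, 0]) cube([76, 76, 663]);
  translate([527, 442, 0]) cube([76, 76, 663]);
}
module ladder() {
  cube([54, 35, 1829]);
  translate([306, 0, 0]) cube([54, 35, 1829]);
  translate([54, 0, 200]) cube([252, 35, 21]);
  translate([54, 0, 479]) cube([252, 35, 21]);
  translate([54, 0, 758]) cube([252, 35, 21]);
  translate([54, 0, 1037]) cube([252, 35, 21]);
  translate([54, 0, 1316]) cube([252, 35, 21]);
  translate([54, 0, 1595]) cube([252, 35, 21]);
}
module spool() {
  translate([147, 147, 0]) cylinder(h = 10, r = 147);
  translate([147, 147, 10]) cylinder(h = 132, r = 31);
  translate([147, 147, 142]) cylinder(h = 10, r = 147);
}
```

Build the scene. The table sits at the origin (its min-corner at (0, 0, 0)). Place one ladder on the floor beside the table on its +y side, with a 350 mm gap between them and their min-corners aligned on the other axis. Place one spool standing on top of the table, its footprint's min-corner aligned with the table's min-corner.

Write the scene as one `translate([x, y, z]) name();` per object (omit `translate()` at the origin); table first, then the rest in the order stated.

table();
translate([0, 911, 0]) ladder();
translate([0, 0, 699]) spool();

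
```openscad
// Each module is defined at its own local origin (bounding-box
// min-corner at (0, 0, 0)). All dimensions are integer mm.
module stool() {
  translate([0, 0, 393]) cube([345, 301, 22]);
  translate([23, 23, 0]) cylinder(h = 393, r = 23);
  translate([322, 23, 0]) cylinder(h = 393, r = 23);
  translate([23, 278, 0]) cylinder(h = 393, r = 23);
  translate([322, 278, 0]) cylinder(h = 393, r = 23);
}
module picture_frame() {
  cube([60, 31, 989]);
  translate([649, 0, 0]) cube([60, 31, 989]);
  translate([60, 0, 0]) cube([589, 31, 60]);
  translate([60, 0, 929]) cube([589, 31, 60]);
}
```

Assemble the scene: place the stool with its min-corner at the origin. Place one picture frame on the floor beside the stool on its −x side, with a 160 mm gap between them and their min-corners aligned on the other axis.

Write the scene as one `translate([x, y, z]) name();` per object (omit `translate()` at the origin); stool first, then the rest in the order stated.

stool();
translate([-869, 0, 0]) picture_frame();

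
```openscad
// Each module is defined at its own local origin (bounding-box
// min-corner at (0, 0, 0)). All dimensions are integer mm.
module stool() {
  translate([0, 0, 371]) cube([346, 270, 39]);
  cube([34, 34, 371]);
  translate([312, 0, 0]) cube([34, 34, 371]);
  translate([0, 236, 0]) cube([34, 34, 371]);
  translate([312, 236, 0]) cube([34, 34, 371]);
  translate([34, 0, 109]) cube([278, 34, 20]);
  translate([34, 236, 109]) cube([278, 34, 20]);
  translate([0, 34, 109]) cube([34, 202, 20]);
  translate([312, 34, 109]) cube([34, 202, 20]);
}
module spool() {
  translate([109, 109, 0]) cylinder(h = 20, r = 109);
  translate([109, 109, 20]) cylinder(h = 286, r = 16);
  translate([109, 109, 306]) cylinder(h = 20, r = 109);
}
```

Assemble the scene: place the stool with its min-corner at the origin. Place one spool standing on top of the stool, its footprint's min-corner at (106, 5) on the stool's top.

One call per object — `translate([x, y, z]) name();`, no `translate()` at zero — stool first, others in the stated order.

stool();
translate([106, 5, 410]) spool();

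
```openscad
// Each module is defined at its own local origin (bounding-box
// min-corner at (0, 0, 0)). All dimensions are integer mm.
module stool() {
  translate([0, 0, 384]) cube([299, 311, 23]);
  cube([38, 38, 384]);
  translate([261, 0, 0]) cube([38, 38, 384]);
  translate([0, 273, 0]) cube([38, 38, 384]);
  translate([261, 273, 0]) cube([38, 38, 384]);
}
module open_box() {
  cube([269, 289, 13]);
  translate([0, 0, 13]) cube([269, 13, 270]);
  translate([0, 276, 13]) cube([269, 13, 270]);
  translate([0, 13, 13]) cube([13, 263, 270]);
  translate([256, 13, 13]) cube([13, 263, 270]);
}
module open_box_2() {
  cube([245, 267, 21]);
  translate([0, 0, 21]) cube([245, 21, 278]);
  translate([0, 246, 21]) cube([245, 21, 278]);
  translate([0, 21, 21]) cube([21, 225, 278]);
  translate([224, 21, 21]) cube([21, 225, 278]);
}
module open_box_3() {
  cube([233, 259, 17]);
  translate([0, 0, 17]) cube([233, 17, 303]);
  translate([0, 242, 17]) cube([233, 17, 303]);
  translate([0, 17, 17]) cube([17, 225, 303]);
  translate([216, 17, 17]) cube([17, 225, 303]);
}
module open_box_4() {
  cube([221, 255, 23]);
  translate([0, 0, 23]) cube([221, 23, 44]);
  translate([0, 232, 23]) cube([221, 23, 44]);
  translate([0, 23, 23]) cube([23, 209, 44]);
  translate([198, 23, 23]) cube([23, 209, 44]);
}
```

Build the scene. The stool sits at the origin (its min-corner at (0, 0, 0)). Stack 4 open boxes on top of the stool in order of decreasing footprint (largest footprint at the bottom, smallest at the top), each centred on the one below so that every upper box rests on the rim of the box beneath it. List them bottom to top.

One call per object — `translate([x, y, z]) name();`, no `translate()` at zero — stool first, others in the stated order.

stool();
translate([15, 11, 407]) open_box();
translate([27, 22, 690]) open_box_2();
translate([33, 26, 989]) open_box_3();
translate([39, 28, 1309]) open_box_4();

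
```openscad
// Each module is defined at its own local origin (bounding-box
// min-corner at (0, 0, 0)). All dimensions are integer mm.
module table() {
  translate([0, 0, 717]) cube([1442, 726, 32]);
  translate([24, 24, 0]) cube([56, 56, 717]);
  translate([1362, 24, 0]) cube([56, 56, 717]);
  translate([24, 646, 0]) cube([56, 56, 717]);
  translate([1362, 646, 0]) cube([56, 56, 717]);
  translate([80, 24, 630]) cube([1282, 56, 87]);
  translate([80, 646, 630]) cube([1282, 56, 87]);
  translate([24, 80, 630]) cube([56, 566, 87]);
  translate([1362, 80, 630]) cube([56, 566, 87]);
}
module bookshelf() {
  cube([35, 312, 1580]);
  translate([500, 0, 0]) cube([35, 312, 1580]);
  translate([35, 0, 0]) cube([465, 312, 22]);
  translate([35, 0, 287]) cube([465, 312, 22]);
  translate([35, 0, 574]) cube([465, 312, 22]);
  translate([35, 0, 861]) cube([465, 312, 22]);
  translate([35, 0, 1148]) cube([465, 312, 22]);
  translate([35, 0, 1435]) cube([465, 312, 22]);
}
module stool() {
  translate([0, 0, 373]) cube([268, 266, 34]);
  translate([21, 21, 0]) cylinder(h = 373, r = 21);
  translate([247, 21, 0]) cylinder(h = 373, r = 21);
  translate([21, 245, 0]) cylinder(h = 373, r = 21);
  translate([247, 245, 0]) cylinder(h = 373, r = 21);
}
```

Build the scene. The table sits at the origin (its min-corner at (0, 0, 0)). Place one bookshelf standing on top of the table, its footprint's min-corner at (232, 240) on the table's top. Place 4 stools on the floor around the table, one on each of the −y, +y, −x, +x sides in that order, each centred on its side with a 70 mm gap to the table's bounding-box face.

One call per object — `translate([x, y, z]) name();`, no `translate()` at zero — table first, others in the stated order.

table();
translate([232, 240, 749]) bookshelf();
translate([587, -336, 0]) stool();
translate([587, 796, 0]) stool();
translate([-338, 230, 0]) stool();
translate([1512, 230, 0]) stool();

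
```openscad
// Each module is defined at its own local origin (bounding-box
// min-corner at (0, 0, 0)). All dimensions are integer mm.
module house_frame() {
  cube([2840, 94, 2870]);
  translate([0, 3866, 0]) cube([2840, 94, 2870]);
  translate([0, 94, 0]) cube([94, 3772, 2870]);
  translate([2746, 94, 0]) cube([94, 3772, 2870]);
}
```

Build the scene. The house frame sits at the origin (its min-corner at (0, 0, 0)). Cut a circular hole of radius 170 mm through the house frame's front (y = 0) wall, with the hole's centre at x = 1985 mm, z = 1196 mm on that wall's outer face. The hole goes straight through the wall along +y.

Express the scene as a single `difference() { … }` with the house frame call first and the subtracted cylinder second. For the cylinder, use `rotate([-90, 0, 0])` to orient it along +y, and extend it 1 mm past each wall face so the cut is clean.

difference() {
  house_frame();
  translate([1985, -1, 1196]) rotate([-90, 0, 0]) cylinder(h = 96, r = 170);
}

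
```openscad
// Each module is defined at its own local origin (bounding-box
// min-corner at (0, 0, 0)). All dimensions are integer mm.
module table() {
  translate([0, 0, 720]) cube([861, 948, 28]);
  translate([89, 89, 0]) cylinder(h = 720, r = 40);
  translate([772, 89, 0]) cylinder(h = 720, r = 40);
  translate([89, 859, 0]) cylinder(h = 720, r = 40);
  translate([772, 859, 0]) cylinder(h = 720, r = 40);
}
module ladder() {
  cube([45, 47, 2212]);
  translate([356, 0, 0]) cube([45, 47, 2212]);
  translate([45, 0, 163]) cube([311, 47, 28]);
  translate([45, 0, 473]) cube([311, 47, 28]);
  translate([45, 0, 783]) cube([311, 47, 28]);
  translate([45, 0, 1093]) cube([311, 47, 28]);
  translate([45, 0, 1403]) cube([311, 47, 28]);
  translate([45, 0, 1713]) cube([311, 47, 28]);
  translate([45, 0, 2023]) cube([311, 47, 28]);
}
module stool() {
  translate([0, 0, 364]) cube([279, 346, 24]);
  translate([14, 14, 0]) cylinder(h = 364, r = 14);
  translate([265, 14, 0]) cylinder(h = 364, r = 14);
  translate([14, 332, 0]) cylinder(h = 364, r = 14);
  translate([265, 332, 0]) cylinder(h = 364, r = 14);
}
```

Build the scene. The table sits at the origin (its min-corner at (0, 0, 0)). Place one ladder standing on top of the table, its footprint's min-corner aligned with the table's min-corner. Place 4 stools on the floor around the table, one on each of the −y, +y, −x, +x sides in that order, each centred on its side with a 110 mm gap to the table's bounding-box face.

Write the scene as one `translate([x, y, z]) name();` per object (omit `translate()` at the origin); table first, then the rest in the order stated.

table();
translate([0, 0, 748]) ladder();
translate([291, -456, 0]) stool();
translate([291, 1058, 0]) stool();
translate([-389, 301, 0]) stool();
translate([971, 301, 0]) stool();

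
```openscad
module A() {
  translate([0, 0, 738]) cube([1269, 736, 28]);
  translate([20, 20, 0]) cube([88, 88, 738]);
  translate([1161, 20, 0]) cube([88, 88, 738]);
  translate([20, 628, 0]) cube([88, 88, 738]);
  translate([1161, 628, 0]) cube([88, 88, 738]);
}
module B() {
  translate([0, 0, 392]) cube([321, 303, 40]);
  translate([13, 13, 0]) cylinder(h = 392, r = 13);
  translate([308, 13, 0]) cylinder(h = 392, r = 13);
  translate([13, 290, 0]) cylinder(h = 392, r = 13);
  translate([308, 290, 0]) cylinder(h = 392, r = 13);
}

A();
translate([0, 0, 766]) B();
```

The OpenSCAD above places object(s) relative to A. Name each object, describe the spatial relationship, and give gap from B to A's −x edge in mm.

A is a table. B is a stool. The stool is on top of the table. The gap from the stool to the table's −x edge is 0 mm.

The stool's min-x is at 0; the table's min-x is 0; gap = 0 mm.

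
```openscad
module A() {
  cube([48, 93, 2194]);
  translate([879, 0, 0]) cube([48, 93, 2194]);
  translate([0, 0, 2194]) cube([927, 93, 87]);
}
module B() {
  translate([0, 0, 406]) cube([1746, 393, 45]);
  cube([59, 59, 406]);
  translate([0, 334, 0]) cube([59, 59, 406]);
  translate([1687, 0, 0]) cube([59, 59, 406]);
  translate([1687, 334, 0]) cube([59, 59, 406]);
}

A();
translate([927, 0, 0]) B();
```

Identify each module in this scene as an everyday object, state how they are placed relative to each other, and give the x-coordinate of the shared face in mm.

The door frame's +x face and the bench's −x face are both at x = 927 mm.

A is a door frame. B is a bench. The bench is against the door frame's +x side, with their −y faces flush. The x-coordinate of the shared face is 927 mm.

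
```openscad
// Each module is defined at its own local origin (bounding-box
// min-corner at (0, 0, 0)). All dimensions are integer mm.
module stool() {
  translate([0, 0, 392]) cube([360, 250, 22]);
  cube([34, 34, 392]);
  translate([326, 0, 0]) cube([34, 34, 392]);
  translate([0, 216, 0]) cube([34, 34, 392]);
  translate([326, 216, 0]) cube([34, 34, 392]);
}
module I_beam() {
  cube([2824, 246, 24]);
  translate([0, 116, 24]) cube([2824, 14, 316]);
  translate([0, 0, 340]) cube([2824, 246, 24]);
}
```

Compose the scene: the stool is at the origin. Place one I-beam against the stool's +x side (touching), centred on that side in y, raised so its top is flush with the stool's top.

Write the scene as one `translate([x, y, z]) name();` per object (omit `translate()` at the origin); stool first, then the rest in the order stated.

stool();
translate([360, 2, 50]) I_beam();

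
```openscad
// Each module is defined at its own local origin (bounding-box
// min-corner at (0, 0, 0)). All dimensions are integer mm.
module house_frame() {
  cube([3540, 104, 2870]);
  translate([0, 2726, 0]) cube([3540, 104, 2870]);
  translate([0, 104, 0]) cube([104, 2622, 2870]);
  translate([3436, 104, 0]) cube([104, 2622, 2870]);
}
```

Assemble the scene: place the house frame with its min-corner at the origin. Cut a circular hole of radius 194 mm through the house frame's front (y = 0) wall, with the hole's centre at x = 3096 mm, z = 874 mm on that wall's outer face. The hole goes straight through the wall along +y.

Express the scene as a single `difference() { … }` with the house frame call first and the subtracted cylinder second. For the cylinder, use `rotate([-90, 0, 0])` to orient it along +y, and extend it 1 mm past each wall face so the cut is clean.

difference() {
  house_frame();
  translate([3096, -1, 874]) rotate([-90, 0, 0]) cylinder(h = 106, r = 194);
}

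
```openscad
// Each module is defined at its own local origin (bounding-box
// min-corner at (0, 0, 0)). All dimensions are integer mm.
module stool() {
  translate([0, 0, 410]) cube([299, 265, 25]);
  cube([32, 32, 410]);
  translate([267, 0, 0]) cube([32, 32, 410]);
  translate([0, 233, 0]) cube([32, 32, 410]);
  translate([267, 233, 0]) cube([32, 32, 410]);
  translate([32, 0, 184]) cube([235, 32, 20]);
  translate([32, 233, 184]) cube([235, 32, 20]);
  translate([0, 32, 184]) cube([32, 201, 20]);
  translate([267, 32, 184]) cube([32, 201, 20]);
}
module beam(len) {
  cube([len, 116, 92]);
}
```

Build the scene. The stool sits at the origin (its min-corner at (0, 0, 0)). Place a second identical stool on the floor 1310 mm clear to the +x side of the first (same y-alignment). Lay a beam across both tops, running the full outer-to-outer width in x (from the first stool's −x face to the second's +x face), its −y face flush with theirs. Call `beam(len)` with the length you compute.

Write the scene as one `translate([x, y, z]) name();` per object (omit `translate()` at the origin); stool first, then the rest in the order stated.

stool();
translate([1609, 0, 0]) stool();
translate([0, 0, 435]) beam(1908);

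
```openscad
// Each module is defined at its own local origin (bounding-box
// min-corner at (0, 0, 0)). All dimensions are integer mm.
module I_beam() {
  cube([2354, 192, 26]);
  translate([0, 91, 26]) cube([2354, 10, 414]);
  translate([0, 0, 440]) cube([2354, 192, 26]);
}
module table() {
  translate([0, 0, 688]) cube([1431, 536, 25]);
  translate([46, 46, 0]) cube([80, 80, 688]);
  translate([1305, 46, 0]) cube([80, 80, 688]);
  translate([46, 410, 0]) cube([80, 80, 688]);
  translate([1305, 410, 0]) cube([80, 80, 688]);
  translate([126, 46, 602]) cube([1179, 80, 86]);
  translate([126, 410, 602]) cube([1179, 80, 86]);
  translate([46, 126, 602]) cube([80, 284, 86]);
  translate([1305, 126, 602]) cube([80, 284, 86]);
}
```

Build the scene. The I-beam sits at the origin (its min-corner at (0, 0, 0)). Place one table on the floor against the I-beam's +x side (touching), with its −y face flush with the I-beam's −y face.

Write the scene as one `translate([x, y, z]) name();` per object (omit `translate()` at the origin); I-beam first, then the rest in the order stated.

I_beam();
translate([2354, 0, 0]) table();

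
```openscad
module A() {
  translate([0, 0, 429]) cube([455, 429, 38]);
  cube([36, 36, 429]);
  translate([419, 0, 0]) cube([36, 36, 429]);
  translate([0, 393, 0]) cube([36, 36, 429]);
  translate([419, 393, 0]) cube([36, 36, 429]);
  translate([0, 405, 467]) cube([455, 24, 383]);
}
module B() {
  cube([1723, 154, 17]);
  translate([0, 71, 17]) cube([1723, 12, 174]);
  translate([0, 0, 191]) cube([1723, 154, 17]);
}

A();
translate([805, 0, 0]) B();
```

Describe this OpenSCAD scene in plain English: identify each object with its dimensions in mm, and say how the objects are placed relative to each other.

A is a chair: 455×429 mm seat, 38 mm thick, top at z = 467 mm, on four 36 mm square corner legs flush with the seat edges. A 24 mm thick backrest slab spans the full seat width, extending 383 mm above the seat top, its back face flush with the seat's +y edge.

B is an I-beam lying along x, 1723 mm long. Overall section height 208 mm. Two flanges 154 mm wide (y) and 17 mm thick, one on the floor and one at the top; a web 12 mm thick runs between them, centred on the flange width.

The I-beam is on the floor beside the chair on its +x side.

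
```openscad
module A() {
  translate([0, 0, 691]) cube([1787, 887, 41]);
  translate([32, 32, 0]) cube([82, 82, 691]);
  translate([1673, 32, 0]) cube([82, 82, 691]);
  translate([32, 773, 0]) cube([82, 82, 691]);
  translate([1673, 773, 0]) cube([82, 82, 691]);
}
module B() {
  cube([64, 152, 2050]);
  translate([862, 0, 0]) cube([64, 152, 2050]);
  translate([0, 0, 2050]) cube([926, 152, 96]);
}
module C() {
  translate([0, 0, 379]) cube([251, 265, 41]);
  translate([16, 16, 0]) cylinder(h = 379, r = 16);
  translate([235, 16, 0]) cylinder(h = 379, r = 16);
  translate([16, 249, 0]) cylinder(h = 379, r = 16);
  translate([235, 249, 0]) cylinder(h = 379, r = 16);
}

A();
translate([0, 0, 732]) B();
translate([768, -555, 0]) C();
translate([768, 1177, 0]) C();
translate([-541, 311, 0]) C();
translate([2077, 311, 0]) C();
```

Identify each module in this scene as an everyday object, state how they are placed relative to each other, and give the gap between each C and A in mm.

A is a table. B is a door frame. C is a stool. The door frame is on top of the table. Four stools sit around the table at the −y, +y, −x, +x sides. The gap between each stool and the table is 290 mm.

Each stool's nearest face is 290 mm from the table's bounding box.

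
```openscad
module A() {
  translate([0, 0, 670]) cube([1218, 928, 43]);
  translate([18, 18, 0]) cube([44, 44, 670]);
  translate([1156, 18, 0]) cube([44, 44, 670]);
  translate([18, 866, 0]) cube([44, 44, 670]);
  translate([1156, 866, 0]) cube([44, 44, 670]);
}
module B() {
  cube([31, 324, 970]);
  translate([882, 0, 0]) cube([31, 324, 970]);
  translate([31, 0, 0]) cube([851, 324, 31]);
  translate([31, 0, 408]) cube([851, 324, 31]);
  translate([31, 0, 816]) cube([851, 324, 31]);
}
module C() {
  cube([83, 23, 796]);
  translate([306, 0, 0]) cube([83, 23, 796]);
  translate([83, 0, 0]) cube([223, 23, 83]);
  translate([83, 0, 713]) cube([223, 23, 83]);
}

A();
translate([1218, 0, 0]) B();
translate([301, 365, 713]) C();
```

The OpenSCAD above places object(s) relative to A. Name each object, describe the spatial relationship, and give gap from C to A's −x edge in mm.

A is a table. B is a bookshelf. C is a picture frame. The bookshelf is against the table's +x side, with their −y faces flush. The picture frame is on top of the table. The gap from the picture frame to the table's −x edge is 301 mm.

The picture frame's min-x is at 301; the table's min-x is 0; gap = 301 mm.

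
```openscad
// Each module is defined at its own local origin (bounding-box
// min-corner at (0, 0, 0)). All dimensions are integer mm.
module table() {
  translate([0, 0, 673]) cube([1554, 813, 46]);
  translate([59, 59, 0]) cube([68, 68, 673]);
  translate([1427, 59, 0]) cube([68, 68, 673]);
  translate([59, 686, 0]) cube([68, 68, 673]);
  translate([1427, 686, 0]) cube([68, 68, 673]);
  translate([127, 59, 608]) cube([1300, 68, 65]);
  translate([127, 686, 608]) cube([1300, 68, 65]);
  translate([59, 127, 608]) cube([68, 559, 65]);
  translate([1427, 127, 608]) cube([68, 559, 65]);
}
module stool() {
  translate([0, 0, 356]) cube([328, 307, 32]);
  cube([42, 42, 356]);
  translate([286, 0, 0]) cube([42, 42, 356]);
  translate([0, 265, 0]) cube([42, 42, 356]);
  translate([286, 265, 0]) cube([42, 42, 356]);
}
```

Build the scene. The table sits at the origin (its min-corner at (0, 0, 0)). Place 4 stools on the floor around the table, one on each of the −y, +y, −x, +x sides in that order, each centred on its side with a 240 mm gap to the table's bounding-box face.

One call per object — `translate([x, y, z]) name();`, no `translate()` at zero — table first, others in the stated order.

table();
translate([613, -547, 0]) stool();
translate([613, 1053, 0]) stool();
translate([-568, 253, 0]) stool();
translate([1794, 253, 0]) stool();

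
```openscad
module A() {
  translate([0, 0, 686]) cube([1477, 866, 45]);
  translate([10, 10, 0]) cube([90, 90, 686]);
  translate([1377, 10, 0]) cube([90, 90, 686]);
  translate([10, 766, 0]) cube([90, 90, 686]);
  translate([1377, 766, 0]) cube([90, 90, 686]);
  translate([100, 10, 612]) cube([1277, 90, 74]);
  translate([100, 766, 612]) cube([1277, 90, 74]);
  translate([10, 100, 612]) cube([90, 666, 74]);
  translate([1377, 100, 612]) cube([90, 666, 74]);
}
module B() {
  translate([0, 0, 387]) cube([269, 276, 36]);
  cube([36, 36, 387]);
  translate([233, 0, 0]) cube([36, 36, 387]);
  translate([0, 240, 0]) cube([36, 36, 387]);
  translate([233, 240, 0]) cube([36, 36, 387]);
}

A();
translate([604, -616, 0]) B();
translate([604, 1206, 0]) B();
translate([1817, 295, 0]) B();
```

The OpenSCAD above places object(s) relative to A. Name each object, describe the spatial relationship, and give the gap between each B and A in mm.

Each stool's nearest face is 340 mm from the table's bounding box.

A is a table. B is a stool. Three stools sit around the table at the −y, +y, +x sides. The gap between each stool and the table is 340 mm.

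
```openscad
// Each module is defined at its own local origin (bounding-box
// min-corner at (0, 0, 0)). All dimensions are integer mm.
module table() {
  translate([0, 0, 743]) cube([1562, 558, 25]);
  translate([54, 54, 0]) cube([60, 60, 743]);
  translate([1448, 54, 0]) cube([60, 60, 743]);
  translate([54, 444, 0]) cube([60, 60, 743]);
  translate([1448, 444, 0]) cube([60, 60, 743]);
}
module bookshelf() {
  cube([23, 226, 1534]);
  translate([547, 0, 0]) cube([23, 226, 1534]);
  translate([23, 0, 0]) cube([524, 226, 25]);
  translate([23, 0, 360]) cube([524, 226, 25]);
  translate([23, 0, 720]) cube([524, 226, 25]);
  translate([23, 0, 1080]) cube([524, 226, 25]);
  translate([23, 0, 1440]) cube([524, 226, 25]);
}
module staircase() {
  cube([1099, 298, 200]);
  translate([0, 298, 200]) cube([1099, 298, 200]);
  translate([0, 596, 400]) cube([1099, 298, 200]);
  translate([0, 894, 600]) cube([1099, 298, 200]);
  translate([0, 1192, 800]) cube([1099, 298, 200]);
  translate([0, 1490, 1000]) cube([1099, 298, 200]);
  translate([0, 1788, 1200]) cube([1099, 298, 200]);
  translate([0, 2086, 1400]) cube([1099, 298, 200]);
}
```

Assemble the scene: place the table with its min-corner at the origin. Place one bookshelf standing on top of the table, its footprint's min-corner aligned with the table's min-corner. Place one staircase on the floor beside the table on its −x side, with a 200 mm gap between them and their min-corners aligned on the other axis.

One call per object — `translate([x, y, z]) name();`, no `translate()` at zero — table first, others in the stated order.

table();
translate([0, 0, 768]) bookshelf();
translate([-1299, 0, 0]) staircase();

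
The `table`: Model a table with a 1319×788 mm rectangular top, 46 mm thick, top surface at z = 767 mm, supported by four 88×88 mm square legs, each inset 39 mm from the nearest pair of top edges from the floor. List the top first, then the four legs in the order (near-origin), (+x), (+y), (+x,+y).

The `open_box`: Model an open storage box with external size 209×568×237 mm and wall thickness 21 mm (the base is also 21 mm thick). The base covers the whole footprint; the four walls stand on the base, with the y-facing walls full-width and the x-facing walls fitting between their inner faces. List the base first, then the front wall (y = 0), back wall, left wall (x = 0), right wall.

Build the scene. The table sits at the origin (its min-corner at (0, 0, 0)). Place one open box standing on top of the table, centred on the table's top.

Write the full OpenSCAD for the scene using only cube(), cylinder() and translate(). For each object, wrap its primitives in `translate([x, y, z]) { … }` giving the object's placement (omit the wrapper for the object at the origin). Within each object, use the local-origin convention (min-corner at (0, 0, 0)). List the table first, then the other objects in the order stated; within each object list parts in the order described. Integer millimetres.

translate([0, 0, 721]) cube([1319, 788, 46]);
translate([39, 39, 0]) cube([88, 88, 721]);
translate([1192, 39, 0]) cube([88, 88, 721]);
translate([39, 661, 0]) cube([88, 88, 721]);
translate([1192, 661, 0]) cube([88, 88, 721]);
translate([555, 110, 767]) {
  cube([209, 568, 21]);
  translate([0, 0, 21]) cube([209, 21, 216]);
  translate([0, 547, 21]) cube([209, 21, 216]);
  translate([0, 21, 21]) cube([21, 526, 216]);
  translate([188, 21, 21]) cube([21, 526, 216]);
}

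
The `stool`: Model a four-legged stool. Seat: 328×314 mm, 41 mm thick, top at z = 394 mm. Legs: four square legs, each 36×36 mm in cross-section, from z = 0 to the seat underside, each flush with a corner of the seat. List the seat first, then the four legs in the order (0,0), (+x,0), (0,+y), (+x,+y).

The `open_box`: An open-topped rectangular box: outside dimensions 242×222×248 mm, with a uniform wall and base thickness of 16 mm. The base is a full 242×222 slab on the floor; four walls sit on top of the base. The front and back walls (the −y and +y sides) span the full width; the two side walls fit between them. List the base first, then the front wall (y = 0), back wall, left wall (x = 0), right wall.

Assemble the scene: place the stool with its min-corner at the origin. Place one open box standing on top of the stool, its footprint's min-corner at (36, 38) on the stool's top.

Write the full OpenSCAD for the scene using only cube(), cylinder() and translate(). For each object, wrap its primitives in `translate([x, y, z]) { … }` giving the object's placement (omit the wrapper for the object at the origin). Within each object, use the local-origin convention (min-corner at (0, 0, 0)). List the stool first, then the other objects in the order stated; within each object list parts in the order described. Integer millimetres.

translate([0, 0, 353]) cube([328, 314, 41]);
cube([36, 36, 353]);
translate([292, 0, 0]) cube([36, 36, 353]);
translate([0, 278, 0]) cube([36, 36, 353]);
translate([292, 278, 0]) cube([36, 36, 353]);
translate([36, 38, 394]) {
  cube([242, 222, 16]);
  translate([0, 0, 16]) cube([242, 16, 232]);
  translate([0, 206, 16]) cube([242, 16, 232]);
  translate([0, 16, 16]) cube([16, 190, 232]);
  translate([226, 16, 16]) cube([16, 190, 232]);
}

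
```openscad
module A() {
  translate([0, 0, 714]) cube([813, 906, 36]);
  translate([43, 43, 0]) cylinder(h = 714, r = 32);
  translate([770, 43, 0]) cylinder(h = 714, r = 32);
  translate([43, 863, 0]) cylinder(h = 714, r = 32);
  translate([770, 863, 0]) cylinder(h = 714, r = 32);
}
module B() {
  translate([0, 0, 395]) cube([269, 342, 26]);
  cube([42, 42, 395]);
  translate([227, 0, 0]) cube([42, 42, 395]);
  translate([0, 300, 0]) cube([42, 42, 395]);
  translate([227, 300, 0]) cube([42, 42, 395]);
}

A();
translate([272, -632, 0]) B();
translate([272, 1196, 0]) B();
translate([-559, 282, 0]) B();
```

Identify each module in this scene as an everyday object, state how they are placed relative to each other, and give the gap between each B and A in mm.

Each stool's nearest face is 290 mm from the table's bounding box.

A is a table. B is a stool. Three stools sit around the table at the −y, +y, −x sides. The gap between each stool and the table is 290 mm.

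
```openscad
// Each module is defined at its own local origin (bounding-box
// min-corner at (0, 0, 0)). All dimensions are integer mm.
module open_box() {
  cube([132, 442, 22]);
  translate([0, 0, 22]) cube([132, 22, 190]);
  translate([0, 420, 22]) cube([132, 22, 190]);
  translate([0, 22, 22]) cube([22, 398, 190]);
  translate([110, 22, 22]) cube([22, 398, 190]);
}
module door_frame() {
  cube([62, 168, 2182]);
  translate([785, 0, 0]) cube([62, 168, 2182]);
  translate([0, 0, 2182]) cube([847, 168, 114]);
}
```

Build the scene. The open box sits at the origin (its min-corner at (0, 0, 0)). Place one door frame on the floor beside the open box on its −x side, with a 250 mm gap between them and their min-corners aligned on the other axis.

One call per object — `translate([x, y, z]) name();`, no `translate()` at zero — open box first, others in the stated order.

open_box();
translate([-1097, 0, 0]) door_frame();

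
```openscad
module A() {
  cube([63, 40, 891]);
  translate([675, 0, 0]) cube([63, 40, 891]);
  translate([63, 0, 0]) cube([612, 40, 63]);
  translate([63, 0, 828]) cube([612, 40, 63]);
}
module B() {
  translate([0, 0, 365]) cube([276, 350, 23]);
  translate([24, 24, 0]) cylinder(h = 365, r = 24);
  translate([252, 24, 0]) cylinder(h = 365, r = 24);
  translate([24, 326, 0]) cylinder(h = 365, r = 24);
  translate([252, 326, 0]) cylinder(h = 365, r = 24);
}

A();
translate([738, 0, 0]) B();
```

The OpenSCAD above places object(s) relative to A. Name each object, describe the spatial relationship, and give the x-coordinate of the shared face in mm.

The picture frame's +x face and the stool's −x face are both at x = 738 mm.

A is a picture frame. B is a stool. The stool is against the picture frame's +x side, with their −y faces flush. The x-coordinate of the shared face is 738 mm.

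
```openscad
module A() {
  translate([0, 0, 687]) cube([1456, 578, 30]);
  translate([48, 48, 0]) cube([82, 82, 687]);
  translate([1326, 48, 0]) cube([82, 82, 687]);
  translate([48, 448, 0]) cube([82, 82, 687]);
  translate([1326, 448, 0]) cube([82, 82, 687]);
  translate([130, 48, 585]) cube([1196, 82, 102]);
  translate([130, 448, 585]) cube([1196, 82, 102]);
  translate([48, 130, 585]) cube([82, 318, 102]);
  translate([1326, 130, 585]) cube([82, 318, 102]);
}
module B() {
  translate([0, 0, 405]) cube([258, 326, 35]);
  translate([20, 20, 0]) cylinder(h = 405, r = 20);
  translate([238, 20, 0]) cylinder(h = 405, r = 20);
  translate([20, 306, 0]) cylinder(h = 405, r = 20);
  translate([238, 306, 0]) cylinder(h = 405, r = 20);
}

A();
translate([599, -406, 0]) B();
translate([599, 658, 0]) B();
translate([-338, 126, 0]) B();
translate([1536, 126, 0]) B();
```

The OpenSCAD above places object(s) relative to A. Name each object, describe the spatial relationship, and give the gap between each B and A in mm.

A is a table. B is a stool. Four stools sit around the table at the −y, +y, −x, +x sides. The gap between each stool and the table is 80 mm.

Each stool's nearest face is 80 mm from the table's bounding box.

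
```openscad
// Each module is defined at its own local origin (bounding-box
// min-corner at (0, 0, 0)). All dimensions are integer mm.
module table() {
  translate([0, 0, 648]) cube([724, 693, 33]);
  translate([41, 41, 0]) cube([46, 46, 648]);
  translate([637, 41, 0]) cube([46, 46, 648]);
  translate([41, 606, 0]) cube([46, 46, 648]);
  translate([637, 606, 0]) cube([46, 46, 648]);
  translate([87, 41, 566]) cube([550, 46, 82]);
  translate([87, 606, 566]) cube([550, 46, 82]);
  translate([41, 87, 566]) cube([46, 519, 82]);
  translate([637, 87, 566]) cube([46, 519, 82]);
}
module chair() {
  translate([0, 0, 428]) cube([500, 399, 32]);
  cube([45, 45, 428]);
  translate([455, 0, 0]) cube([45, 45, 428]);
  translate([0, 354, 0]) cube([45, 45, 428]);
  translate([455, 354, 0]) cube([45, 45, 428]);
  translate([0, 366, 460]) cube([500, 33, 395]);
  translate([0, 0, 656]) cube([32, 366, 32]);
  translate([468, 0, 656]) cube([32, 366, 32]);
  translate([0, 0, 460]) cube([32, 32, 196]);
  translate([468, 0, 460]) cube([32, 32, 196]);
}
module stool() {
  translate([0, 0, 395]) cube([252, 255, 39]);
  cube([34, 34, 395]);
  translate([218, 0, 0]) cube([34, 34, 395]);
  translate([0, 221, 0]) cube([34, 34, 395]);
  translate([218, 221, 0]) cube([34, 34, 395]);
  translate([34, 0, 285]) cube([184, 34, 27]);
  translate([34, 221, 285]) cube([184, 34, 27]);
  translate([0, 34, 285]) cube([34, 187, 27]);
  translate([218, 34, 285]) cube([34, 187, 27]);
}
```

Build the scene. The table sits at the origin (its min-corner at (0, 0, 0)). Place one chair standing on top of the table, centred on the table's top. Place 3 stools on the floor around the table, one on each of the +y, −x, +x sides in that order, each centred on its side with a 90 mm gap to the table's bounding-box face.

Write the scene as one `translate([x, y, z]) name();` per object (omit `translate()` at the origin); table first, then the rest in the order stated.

table();
translate([112, 147, 681]) chair();
translate([236, 783, 0]) stool();
translate([-342, 219, 0]) stool();
translate([814, 219, 0]) stool();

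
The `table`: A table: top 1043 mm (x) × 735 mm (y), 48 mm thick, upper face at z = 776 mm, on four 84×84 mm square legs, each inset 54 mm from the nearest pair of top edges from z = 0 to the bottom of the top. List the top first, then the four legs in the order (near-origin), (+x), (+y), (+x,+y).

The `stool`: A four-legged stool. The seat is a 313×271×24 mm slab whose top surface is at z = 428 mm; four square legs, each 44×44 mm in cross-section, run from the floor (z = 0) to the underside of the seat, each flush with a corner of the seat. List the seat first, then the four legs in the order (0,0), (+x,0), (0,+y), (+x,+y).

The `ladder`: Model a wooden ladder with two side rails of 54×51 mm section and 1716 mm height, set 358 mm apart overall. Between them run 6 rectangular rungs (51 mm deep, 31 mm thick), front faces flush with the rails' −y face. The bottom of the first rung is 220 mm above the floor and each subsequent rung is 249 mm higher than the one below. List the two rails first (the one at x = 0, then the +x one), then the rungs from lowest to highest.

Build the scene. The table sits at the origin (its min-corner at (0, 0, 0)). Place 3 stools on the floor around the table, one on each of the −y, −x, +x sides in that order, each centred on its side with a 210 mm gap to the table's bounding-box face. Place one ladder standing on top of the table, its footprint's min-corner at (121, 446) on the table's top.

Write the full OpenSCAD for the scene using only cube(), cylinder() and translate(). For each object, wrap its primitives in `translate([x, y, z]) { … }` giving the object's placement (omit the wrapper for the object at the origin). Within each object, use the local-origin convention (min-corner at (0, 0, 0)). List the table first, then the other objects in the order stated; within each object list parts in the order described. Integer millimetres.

translate([0, 0, 728]) cube([1043, 735, 48]);
translate([54, 54, 0]) cube([84, 84, 728]);
translate([905, 54, 0]) cube([84, 84, 728]);
translate([54, 597, 0]) cube([84, 84, 728]);
translate([905, 597, 0]) cube([84, 84, 728]);
translate([365, -481, 0]) {
  translate([0, 0, 404]) cube([313, 271, 24]);
  cube([44, 44, 404]);
  translate([269, 0, 0]) cube([44, 44, 404]);
  translate([0, 227, 0]) cube([44, 44, 404]);
  translate([269, 227, 0]) cube([44, 44, 404]);
}
translate([-523, 232, 0]) {
  translate([0, 0, 404]) cube([313, 271, 24]);
  cube([44, 44, 404]);
  translate([269, 0, 0]) cube([44, 44, 404]);
  translate([0, 227, 0]) cube([44, 44, 404]);
  translate([269, 227, 0]) cube([44, 44, 404]);
}
translate([1253, 232, 0]) {
  translate([0, 0, 404]) cube([313, 271, 24]);
  cube([44, 44, 404]);
  translate([269, 0, 0]) cube([44, 44, 404]);
  translate([0, 227, 0]) cube([44, 44, 404]);
  translate([269, 227, 0]) cube([44, 44, 404]);
}
translate([121, 446, 776]) {
  cube([54, 51, 1716]);
  translate([304, 0, 0]) cube([54, 51, 1716]);
  translate([54, 0, 220]) cube([250, 51, 31]);
  translate([54, 0, 469]) cube([250, 51, 31]);
  translate([54, 0, 718]) cube([250, 51, 31]);
  translate([54, 0, 967]) cube([250, 51, 31]);
  translate([54, 0, 1216]) cube([250, 51, 31]);
  translate([54, 0, 1465]) cube([250, 51, 31]);
}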